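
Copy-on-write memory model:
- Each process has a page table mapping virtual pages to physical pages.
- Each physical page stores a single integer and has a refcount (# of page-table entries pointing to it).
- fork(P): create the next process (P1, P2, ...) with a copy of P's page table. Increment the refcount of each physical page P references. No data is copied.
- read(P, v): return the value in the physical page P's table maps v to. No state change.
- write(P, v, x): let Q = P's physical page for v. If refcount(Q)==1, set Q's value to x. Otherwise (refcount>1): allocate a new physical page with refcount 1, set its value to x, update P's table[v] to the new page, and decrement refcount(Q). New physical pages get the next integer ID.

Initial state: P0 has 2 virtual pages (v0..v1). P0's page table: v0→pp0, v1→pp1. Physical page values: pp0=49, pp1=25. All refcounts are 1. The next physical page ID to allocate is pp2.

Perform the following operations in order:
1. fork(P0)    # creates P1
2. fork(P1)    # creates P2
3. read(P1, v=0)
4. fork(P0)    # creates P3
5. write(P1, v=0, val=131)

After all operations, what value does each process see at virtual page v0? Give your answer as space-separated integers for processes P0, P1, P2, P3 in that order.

Op 1: fork(P0) -> P1. 2 ppages; refcounts: pp0:2 pp1:2
Op 2: fork(P1) -> P2. 2 ppages; refcounts: pp0:3 pp1:3
Op 3: read(P1, v0) -> 49. No state change.
Op 4: fork(P0) -> P3. 2 ppages; refcounts: pp0:4 pp1:4
Op 5: write(P1, v0, 131). refcount(pp0)=4>1 -> COPY to pp2. 3 ppages; refcounts: pp0:3 pp1:4 pp2:1
P0: v0 -> pp0 = 49
P1: v0 -> pp2 = 131
P2: v0 -> pp0 = 49
P3: v0 -> pp0 = 49

Answer: 49 131 49 49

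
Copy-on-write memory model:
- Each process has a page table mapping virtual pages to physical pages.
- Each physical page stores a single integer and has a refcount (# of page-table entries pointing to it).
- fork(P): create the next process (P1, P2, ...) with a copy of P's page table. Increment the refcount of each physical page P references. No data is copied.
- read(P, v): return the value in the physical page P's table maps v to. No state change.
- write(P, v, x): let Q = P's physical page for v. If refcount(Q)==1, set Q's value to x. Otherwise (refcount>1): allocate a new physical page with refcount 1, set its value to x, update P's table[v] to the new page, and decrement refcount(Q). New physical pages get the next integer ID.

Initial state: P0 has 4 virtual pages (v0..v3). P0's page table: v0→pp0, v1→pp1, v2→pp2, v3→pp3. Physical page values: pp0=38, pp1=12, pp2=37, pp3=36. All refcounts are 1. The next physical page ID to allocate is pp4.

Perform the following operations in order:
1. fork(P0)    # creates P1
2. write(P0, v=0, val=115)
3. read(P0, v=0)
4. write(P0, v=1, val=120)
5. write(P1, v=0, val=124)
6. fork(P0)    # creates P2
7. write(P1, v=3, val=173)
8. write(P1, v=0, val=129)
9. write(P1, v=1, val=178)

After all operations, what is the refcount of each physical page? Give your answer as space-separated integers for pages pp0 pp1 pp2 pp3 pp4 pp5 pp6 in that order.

Answer: 1 1 3 2 2 2 1

Derivation:
Op 1: fork(P0) -> P1. 4 ppages; refcounts: pp0:2 pp1:2 pp2:2 pp3:2
Op 2: write(P0, v0, 115). refcount(pp0)=2>1 -> COPY to pp4. 5 ppages; refcounts: pp0:1 pp1:2 pp2:2 pp3:2 pp4:1
Op 3: read(P0, v0) -> 115. No state change.
Op 4: write(P0, v1, 120). refcount(pp1)=2>1 -> COPY to pp5. 6 ppages; refcounts: pp0:1 pp1:1 pp2:2 pp3:2 pp4:1 pp5:1
Op 5: write(P1, v0, 124). refcount(pp0)=1 -> write in place. 6 ppages; refcounts: pp0:1 pp1:1 pp2:2 pp3:2 pp4:1 pp5:1
Op 6: fork(P0) -> P2. 6 ppages; refcounts: pp0:1 pp1:1 pp2:3 pp3:3 pp4:2 pp5:2
Op 7: write(P1, v3, 173). refcount(pp3)=3>1 -> COPY to pp6. 7 ppages; refcounts: pp0:1 pp1:1 pp2:3 pp3:2 pp4:2 pp5:2 pp6:1
Op 8: write(P1, v0, 129). refcount(pp0)=1 -> write in place. 7 ppages; refcounts: pp0:1 pp1:1 pp2:3 pp3:2 pp4:2 pp5:2 pp6:1
Op 9: write(P1, v1, 178). refcount(pp1)=1 -> write in place. 7 ppages; refcounts: pp0:1 pp1:1 pp2:3 pp3:2 pp4:2 pp5:2 pp6:1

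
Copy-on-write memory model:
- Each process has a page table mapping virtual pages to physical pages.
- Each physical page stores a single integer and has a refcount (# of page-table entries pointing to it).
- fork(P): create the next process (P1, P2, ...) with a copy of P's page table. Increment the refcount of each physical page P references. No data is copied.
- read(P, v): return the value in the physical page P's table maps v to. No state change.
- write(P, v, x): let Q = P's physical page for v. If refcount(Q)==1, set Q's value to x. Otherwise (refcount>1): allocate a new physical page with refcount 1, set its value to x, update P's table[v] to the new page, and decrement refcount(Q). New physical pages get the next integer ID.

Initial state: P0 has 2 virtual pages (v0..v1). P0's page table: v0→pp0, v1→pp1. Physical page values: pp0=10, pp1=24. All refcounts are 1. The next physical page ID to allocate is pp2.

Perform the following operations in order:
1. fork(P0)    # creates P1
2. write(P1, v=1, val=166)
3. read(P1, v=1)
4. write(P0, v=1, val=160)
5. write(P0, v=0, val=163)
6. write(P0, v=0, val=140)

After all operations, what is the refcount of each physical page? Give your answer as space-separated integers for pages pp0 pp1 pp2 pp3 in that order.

Op 1: fork(P0) -> P1. 2 ppages; refcounts: pp0:2 pp1:2
Op 2: write(P1, v1, 166). refcount(pp1)=2>1 -> COPY to pp2. 3 ppages; refcounts: pp0:2 pp1:1 pp2:1
Op 3: read(P1, v1) -> 166. No state change.
Op 4: write(P0, v1, 160). refcount(pp1)=1 -> write in place. 3 ppages; refcounts: pp0:2 pp1:1 pp2:1
Op 5: write(P0, v0, 163). refcount(pp0)=2>1 -> COPY to pp3. 4 ppages; refcounts: pp0:1 pp1:1 pp2:1 pp3:1
Op 6: write(P0, v0, 140). refcount(pp3)=1 -> write in place. 4 ppages; refcounts: pp0:1 pp1:1 pp2:1 pp3:1

Answer: 1 1 1 1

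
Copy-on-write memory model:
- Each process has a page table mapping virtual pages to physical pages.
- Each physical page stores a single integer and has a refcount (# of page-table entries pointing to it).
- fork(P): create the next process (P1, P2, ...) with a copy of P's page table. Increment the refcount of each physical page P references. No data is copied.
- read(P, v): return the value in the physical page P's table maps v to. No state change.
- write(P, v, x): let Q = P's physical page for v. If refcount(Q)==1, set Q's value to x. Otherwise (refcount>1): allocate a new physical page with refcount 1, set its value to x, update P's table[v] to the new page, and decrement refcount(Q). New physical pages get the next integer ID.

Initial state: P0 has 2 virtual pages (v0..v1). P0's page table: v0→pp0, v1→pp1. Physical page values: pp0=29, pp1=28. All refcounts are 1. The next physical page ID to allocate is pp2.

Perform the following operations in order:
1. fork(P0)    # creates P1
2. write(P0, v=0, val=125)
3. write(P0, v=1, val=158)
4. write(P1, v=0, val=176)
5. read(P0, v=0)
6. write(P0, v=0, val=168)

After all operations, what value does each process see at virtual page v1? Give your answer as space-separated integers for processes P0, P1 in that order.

Op 1: fork(P0) -> P1. 2 ppages; refcounts: pp0:2 pp1:2
Op 2: write(P0, v0, 125). refcount(pp0)=2>1 -> COPY to pp2. 3 ppages; refcounts: pp0:1 pp1:2 pp2:1
Op 3: write(P0, v1, 158). refcount(pp1)=2>1 -> COPY to pp3. 4 ppages; refcounts: pp0:1 pp1:1 pp2:1 pp3:1
Op 4: write(P1, v0, 176). refcount(pp0)=1 -> write in place. 4 ppages; refcounts: pp0:1 pp1:1 pp2:1 pp3:1
Op 5: read(P0, v0) -> 125. No state change.
Op 6: write(P0, v0, 168). refcount(pp2)=1 -> write in place. 4 ppages; refcounts: pp0:1 pp1:1 pp2:1 pp3:1
P0: v1 -> pp3 = 158
P1: v1 -> pp1 = 28

Answer: 158 28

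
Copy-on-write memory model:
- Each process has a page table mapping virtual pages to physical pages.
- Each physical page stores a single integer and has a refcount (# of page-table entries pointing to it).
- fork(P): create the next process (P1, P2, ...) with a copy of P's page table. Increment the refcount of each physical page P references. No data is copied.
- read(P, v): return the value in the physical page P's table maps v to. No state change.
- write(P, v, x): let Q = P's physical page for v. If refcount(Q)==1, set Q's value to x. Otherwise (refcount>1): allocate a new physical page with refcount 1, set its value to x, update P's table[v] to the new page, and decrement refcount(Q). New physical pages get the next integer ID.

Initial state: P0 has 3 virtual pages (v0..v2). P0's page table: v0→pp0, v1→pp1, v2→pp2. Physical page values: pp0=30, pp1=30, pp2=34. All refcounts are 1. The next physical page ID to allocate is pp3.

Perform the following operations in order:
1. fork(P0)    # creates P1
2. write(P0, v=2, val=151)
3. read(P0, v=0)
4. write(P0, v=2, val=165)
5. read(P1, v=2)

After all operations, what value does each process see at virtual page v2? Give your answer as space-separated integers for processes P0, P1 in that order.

Op 1: fork(P0) -> P1. 3 ppages; refcounts: pp0:2 pp1:2 pp2:2
Op 2: write(P0, v2, 151). refcount(pp2)=2>1 -> COPY to pp3. 4 ppages; refcounts: pp0:2 pp1:2 pp2:1 pp3:1
Op 3: read(P0, v0) -> 30. No state change.
Op 4: write(P0, v2, 165). refcount(pp3)=1 -> write in place. 4 ppages; refcounts: pp0:2 pp1:2 pp2:1 pp3:1
Op 5: read(P1, v2) -> 34. No state change.
P0: v2 -> pp3 = 165
P1: v2 -> pp2 = 34

Answer: 165 34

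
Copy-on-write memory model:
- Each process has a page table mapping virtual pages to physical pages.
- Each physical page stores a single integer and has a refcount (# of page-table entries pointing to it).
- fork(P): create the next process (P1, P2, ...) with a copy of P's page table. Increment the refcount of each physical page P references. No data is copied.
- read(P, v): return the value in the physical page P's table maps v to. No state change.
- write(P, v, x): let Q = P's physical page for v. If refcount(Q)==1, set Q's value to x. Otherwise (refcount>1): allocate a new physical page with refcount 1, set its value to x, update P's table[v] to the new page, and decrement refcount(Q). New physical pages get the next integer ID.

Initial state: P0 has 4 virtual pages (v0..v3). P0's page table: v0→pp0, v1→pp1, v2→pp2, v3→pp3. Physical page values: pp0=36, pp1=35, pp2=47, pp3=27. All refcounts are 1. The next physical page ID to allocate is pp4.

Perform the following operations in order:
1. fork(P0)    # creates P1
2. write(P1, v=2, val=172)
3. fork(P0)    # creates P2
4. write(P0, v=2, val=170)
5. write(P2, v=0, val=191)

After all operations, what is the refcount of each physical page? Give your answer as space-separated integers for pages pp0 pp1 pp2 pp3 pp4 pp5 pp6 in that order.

Op 1: fork(P0) -> P1. 4 ppages; refcounts: pp0:2 pp1:2 pp2:2 pp3:2
Op 2: write(P1, v2, 172). refcount(pp2)=2>1 -> COPY to pp4. 5 ppages; refcounts: pp0:2 pp1:2 pp2:1 pp3:2 pp4:1
Op 3: fork(P0) -> P2. 5 ppages; refcounts: pp0:3 pp1:3 pp2:2 pp3:3 pp4:1
Op 4: write(P0, v2, 170). refcount(pp2)=2>1 -> COPY to pp5. 6 ppages; refcounts: pp0:3 pp1:3 pp2:1 pp3:3 pp4:1 pp5:1
Op 5: write(P2, v0, 191). refcount(pp0)=3>1 -> COPY to pp6. 7 ppages; refcounts: pp0:2 pp1:3 pp2:1 pp3:3 pp4:1 pp5:1 pp6:1

Answer: 2 3 1 3 1 1 1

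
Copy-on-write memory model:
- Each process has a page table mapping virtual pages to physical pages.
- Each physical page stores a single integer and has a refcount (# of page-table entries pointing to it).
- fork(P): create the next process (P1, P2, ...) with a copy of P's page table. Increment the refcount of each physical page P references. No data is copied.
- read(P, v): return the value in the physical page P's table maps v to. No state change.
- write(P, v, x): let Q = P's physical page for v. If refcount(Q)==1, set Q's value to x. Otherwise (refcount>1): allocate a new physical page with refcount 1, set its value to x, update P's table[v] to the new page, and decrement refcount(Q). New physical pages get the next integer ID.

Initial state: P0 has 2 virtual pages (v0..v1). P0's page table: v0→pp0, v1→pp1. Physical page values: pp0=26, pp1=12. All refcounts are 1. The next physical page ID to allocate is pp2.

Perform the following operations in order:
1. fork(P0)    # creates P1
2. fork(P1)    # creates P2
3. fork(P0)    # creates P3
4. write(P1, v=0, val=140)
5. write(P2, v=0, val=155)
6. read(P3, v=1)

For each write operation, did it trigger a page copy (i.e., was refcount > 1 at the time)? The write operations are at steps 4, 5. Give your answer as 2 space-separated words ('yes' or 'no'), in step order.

Op 1: fork(P0) -> P1. 2 ppages; refcounts: pp0:2 pp1:2
Op 2: fork(P1) -> P2. 2 ppages; refcounts: pp0:3 pp1:3
Op 3: fork(P0) -> P3. 2 ppages; refcounts: pp0:4 pp1:4
Op 4: write(P1, v0, 140). refcount(pp0)=4>1 -> COPY to pp2. 3 ppages; refcounts: pp0:3 pp1:4 pp2:1
Op 5: write(P2, v0, 155). refcount(pp0)=3>1 -> COPY to pp3. 4 ppages; refcounts: pp0:2 pp1:4 pp2:1 pp3:1
Op 6: read(P3, v1) -> 12. No state change.

yes yes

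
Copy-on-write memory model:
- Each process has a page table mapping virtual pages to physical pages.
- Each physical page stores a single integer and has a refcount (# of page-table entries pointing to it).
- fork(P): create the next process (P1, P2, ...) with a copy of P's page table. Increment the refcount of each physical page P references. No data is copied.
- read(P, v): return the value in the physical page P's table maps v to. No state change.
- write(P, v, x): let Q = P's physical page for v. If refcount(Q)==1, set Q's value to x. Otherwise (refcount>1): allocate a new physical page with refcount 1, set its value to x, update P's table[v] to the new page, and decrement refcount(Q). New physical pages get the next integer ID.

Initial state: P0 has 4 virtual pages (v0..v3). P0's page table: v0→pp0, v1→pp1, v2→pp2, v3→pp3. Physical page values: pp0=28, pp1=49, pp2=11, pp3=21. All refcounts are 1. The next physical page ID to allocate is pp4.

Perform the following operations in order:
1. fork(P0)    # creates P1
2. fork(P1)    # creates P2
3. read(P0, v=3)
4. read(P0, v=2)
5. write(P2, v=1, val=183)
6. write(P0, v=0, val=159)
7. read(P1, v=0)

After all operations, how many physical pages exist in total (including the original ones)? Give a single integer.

Op 1: fork(P0) -> P1. 4 ppages; refcounts: pp0:2 pp1:2 pp2:2 pp3:2
Op 2: fork(P1) -> P2. 4 ppages; refcounts: pp0:3 pp1:3 pp2:3 pp3:3
Op 3: read(P0, v3) -> 21. No state change.
Op 4: read(P0, v2) -> 11. No state change.
Op 5: write(P2, v1, 183). refcount(pp1)=3>1 -> COPY to pp4. 5 ppages; refcounts: pp0:3 pp1:2 pp2:3 pp3:3 pp4:1
Op 6: write(P0, v0, 159). refcount(pp0)=3>1 -> COPY to pp5. 6 ppages; refcounts: pp0:2 pp1:2 pp2:3 pp3:3 pp4:1 pp5:1
Op 7: read(P1, v0) -> 28. No state change.

Answer: 6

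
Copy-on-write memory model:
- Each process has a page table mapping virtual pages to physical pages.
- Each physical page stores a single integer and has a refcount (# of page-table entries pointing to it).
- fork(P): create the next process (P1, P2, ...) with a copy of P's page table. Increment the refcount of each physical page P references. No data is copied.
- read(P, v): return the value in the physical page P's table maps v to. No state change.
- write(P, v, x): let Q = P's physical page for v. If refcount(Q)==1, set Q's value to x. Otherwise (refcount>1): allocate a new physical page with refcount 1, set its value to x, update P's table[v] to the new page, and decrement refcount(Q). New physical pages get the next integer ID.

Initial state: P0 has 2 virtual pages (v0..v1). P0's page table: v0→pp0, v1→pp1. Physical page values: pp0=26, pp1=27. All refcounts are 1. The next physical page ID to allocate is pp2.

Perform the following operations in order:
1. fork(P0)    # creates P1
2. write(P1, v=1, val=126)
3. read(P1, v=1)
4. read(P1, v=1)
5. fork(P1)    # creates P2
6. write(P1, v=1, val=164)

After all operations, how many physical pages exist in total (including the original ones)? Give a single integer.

Op 1: fork(P0) -> P1. 2 ppages; refcounts: pp0:2 pp1:2
Op 2: write(P1, v1, 126). refcount(pp1)=2>1 -> COPY to pp2. 3 ppages; refcounts: pp0:2 pp1:1 pp2:1
Op 3: read(P1, v1) -> 126. No state change.
Op 4: read(P1, v1) -> 126. No state change.
Op 5: fork(P1) -> P2. 3 ppages; refcounts: pp0:3 pp1:1 pp2:2
Op 6: write(P1, v1, 164). refcount(pp2)=2>1 -> COPY to pp3. 4 ppages; refcounts: pp0:3 pp1:1 pp2:1 pp3:1

Answer: 4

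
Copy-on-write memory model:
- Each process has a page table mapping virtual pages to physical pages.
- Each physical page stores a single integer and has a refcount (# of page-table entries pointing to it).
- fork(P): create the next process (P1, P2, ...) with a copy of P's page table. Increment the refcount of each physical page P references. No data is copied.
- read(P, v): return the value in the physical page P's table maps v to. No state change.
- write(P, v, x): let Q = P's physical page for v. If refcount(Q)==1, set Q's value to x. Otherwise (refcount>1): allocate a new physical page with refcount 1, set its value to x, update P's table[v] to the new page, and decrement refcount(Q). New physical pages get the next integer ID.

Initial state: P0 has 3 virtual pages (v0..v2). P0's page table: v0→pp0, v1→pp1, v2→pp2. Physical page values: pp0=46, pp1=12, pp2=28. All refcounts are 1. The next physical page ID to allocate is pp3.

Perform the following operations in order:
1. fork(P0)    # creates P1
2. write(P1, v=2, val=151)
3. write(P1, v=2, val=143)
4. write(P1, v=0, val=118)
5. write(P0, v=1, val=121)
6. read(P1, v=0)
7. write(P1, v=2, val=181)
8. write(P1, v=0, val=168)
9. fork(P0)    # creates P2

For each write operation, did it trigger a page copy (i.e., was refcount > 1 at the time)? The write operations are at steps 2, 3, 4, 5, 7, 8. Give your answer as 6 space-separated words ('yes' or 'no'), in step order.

Op 1: fork(P0) -> P1. 3 ppages; refcounts: pp0:2 pp1:2 pp2:2
Op 2: write(P1, v2, 151). refcount(pp2)=2>1 -> COPY to pp3. 4 ppages; refcounts: pp0:2 pp1:2 pp2:1 pp3:1
Op 3: write(P1, v2, 143). refcount(pp3)=1 -> write in place. 4 ppages; refcounts: pp0:2 pp1:2 pp2:1 pp3:1
Op 4: write(P1, v0, 118). refcount(pp0)=2>1 -> COPY to pp4. 5 ppages; refcounts: pp0:1 pp1:2 pp2:1 pp3:1 pp4:1
Op 5: write(P0, v1, 121). refcount(pp1)=2>1 -> COPY to pp5. 6 ppages; refcounts: pp0:1 pp1:1 pp2:1 pp3:1 pp4:1 pp5:1
Op 6: read(P1, v0) -> 118. No state change.
Op 7: write(P1, v2, 181). refcount(pp3)=1 -> write in place. 6 ppages; refcounts: pp0:1 pp1:1 pp2:1 pp3:1 pp4:1 pp5:1
Op 8: write(P1, v0, 168). refcount(pp4)=1 -> write in place. 6 ppages; refcounts: pp0:1 pp1:1 pp2:1 pp3:1 pp4:1 pp5:1
Op 9: fork(P0) -> P2. 6 ppages; refcounts: pp0:2 pp1:1 pp2:2 pp3:1 pp4:1 pp5:2

yes no yes yes no no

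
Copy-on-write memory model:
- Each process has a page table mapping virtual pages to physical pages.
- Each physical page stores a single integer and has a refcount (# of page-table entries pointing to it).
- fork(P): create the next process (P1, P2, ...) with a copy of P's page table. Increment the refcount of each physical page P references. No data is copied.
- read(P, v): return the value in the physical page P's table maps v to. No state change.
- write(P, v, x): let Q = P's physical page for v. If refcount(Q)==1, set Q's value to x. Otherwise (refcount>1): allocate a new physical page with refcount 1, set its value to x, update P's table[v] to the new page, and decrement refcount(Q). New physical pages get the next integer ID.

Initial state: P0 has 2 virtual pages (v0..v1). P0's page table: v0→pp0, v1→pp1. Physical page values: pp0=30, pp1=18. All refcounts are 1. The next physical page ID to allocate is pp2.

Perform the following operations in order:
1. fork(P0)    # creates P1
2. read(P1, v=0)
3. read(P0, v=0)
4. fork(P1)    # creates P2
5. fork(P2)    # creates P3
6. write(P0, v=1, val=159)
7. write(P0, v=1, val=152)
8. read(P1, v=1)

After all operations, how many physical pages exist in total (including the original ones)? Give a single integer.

Answer: 3

Derivation:
Op 1: fork(P0) -> P1. 2 ppages; refcounts: pp0:2 pp1:2
Op 2: read(P1, v0) -> 30. No state change.
Op 3: read(P0, v0) -> 30. No state change.
Op 4: fork(P1) -> P2. 2 ppages; refcounts: pp0:3 pp1:3
Op 5: fork(P2) -> P3. 2 ppages; refcounts: pp0:4 pp1:4
Op 6: write(P0, v1, 159). refcount(pp1)=4>1 -> COPY to pp2. 3 ppages; refcounts: pp0:4 pp1:3 pp2:1
Op 7: write(P0, v1, 152). refcount(pp2)=1 -> write in place. 3 ppages; refcounts: pp0:4 pp1:3 pp2:1
Op 8: read(P1, v1) -> 18. No state change.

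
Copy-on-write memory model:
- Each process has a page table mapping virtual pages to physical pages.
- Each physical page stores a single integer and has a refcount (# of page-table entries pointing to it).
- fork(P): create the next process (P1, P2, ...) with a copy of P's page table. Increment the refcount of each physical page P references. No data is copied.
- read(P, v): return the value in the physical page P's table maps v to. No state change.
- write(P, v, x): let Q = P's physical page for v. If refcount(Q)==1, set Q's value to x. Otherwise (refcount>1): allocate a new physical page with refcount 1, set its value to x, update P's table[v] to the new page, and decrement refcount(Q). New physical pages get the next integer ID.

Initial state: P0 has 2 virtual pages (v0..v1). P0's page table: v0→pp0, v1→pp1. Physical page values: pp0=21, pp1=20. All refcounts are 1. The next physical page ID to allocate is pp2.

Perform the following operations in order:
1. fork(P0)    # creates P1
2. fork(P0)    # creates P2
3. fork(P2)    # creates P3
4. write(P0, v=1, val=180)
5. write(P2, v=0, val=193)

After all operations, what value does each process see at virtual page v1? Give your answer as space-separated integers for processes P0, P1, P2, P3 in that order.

Answer: 180 20 20 20

Derivation:
Op 1: fork(P0) -> P1. 2 ppages; refcounts: pp0:2 pp1:2
Op 2: fork(P0) -> P2. 2 ppages; refcounts: pp0:3 pp1:3
Op 3: fork(P2) -> P3. 2 ppages; refcounts: pp0:4 pp1:4
Op 4: write(P0, v1, 180). refcount(pp1)=4>1 -> COPY to pp2. 3 ppages; refcounts: pp0:4 pp1:3 pp2:1
Op 5: write(P2, v0, 193). refcount(pp0)=4>1 -> COPY to pp3. 4 ppages; refcounts: pp0:3 pp1:3 pp2:1 pp3:1
P0: v1 -> pp2 = 180
P1: v1 -> pp1 = 20
P2: v1 -> pp1 = 20
P3: v1 -> pp1 = 20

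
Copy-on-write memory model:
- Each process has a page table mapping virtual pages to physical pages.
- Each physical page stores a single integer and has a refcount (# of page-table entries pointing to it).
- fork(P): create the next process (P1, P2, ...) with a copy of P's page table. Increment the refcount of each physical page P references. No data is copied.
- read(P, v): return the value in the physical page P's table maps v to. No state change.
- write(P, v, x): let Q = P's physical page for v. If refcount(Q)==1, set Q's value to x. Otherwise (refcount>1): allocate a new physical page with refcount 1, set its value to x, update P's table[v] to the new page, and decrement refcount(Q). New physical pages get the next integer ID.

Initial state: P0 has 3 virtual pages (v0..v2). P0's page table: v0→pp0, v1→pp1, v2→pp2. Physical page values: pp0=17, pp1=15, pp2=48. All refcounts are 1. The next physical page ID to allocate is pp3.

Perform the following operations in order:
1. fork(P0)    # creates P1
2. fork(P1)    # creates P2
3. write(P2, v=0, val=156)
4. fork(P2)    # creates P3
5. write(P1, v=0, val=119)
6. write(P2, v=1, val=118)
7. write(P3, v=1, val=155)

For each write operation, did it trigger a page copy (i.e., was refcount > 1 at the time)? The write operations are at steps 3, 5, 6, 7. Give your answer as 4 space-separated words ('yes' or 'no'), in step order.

Op 1: fork(P0) -> P1. 3 ppages; refcounts: pp0:2 pp1:2 pp2:2
Op 2: fork(P1) -> P2. 3 ppages; refcounts: pp0:3 pp1:3 pp2:3
Op 3: write(P2, v0, 156). refcount(pp0)=3>1 -> COPY to pp3. 4 ppages; refcounts: pp0:2 pp1:3 pp2:3 pp3:1
Op 4: fork(P2) -> P3. 4 ppages; refcounts: pp0:2 pp1:4 pp2:4 pp3:2
Op 5: write(P1, v0, 119). refcount(pp0)=2>1 -> COPY to pp4. 5 ppages; refcounts: pp0:1 pp1:4 pp2:4 pp3:2 pp4:1
Op 6: write(P2, v1, 118). refcount(pp1)=4>1 -> COPY to pp5. 6 ppages; refcounts: pp0:1 pp1:3 pp2:4 pp3:2 pp4:1 pp5:1
Op 7: write(P3, v1, 155). refcount(pp1)=3>1 -> COPY to pp6. 7 ppages; refcounts: pp0:1 pp1:2 pp2:4 pp3:2 pp4:1 pp5:1 pp6:1

yes yes yes yes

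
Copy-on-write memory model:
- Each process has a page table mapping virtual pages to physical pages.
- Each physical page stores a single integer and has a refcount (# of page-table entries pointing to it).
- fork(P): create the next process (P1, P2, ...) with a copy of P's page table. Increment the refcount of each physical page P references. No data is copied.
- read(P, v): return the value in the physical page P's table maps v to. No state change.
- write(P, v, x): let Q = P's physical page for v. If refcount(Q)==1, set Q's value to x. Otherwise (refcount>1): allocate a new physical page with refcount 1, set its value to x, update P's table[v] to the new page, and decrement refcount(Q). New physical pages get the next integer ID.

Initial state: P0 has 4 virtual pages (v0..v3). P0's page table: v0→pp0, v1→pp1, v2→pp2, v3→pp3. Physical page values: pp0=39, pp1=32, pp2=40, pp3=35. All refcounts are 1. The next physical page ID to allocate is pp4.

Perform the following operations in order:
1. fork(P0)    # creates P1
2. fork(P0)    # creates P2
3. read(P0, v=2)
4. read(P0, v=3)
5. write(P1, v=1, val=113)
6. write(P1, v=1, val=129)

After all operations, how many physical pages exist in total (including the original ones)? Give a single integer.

Op 1: fork(P0) -> P1. 4 ppages; refcounts: pp0:2 pp1:2 pp2:2 pp3:2
Op 2: fork(P0) -> P2. 4 ppages; refcounts: pp0:3 pp1:3 pp2:3 pp3:3
Op 3: read(P0, v2) -> 40. No state change.
Op 4: read(P0, v3) -> 35. No state change.
Op 5: write(P1, v1, 113). refcount(pp1)=3>1 -> COPY to pp4. 5 ppages; refcounts: pp0:3 pp1:2 pp2:3 pp3:3 pp4:1
Op 6: write(P1, v1, 129). refcount(pp4)=1 -> write in place. 5 ppages; refcounts: pp0:3 pp1:2 pp2:3 pp3:3 pp4:1

Answer: 5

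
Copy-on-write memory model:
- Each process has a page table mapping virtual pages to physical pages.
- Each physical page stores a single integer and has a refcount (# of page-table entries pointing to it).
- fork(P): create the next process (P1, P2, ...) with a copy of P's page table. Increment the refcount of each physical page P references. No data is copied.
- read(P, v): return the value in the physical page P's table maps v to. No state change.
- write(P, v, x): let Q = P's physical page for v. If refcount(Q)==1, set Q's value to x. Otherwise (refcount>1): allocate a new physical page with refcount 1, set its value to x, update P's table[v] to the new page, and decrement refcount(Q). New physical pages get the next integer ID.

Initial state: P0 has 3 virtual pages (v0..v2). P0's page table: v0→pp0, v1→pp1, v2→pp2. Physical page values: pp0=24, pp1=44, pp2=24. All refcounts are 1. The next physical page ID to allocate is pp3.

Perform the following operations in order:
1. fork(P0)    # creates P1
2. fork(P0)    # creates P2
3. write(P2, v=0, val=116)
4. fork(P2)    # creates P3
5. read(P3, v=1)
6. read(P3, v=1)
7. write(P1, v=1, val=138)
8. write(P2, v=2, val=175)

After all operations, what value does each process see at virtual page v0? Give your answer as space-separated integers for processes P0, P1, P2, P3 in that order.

Op 1: fork(P0) -> P1. 3 ppages; refcounts: pp0:2 pp1:2 pp2:2
Op 2: fork(P0) -> P2. 3 ppages; refcounts: pp0:3 pp1:3 pp2:3
Op 3: write(P2, v0, 116). refcount(pp0)=3>1 -> COPY to pp3. 4 ppages; refcounts: pp0:2 pp1:3 pp2:3 pp3:1
Op 4: fork(P2) -> P3. 4 ppages; refcounts: pp0:2 pp1:4 pp2:4 pp3:2
Op 5: read(P3, v1) -> 44. No state change.
Op 6: read(P3, v1) -> 44. No state change.
Op 7: write(P1, v1, 138). refcount(pp1)=4>1 -> COPY to pp4. 5 ppages; refcounts: pp0:2 pp1:3 pp2:4 pp3:2 pp4:1
Op 8: write(P2, v2, 175). refcount(pp2)=4>1 -> COPY to pp5. 6 ppages; refcounts: pp0:2 pp1:3 pp2:3 pp3:2 pp4:1 pp5:1
P0: v0 -> pp0 = 24
P1: v0 -> pp0 = 24
P2: v0 -> pp3 = 116
P3: v0 -> pp3 = 116

Answer: 24 24 116 116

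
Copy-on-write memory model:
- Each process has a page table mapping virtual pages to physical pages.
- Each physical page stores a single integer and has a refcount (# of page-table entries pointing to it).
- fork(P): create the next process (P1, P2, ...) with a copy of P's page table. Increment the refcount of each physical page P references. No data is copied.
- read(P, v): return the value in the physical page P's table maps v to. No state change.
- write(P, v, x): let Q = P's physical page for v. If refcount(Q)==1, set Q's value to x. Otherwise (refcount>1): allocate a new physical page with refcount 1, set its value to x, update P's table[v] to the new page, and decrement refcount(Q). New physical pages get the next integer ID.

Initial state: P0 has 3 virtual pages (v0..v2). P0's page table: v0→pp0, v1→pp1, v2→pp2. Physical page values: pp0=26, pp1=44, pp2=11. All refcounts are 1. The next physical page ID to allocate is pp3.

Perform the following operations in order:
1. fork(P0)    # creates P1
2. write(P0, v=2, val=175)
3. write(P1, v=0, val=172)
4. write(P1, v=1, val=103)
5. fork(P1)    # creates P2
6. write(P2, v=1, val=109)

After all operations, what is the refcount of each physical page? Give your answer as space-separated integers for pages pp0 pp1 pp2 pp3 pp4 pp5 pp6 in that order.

Answer: 1 1 2 1 2 1 1

Derivation:
Op 1: fork(P0) -> P1. 3 ppages; refcounts: pp0:2 pp1:2 pp2:2
Op 2: write(P0, v2, 175). refcount(pp2)=2>1 -> COPY to pp3. 4 ppages; refcounts: pp0:2 pp1:2 pp2:1 pp3:1
Op 3: write(P1, v0, 172). refcount(pp0)=2>1 -> COPY to pp4. 5 ppages; refcounts: pp0:1 pp1:2 pp2:1 pp3:1 pp4:1
Op 4: write(P1, v1, 103). refcount(pp1)=2>1 -> COPY to pp5. 6 ppages; refcounts: pp0:1 pp1:1 pp2:1 pp3:1 pp4:1 pp5:1
Op 5: fork(P1) -> P2. 6 ppages; refcounts: pp0:1 pp1:1 pp2:2 pp3:1 pp4:2 pp5:2
Op 6: write(P2, v1, 109). refcount(pp5)=2>1 -> COPY to pp6. 7 ppages; refcounts: pp0:1 pp1:1 pp2:2 pp3:1 pp4:2 pp5:1 pp6:1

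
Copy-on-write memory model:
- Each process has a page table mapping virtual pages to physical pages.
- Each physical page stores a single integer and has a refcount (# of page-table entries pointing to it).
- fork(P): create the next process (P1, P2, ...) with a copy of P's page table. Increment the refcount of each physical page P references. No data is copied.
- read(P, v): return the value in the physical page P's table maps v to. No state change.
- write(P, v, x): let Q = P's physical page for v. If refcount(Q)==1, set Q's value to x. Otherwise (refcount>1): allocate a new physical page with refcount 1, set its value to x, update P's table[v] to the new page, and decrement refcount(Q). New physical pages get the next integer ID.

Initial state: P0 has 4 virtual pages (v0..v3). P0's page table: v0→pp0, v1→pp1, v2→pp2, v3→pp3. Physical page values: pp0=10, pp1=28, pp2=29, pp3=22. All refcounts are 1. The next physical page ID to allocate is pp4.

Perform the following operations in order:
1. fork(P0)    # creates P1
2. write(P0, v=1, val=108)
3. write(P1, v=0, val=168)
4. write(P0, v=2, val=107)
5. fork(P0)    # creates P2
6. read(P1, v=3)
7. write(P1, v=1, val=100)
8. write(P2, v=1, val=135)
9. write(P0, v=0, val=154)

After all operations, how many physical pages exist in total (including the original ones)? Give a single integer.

Op 1: fork(P0) -> P1. 4 ppages; refcounts: pp0:2 pp1:2 pp2:2 pp3:2
Op 2: write(P0, v1, 108). refcount(pp1)=2>1 -> COPY to pp4. 5 ppages; refcounts: pp0:2 pp1:1 pp2:2 pp3:2 pp4:1
Op 3: write(P1, v0, 168). refcount(pp0)=2>1 -> COPY to pp5. 6 ppages; refcounts: pp0:1 pp1:1 pp2:2 pp3:2 pp4:1 pp5:1
Op 4: write(P0, v2, 107). refcount(pp2)=2>1 -> COPY to pp6. 7 ppages; refcounts: pp0:1 pp1:1 pp2:1 pp3:2 pp4:1 pp5:1 pp6:1
Op 5: fork(P0) -> P2. 7 ppages; refcounts: pp0:2 pp1:1 pp2:1 pp3:3 pp4:2 pp5:1 pp6:2
Op 6: read(P1, v3) -> 22. No state change.
Op 7: write(P1, v1, 100). refcount(pp1)=1 -> write in place. 7 ppages; refcounts: pp0:2 pp1:1 pp2:1 pp3:3 pp4:2 pp5:1 pp6:2
Op 8: write(P2, v1, 135). refcount(pp4)=2>1 -> COPY to pp7. 8 ppages; refcounts: pp0:2 pp1:1 pp2:1 pp3:3 pp4:1 pp5:1 pp6:2 pp7:1
Op 9: write(P0, v0, 154). refcount(pp0)=2>1 -> COPY to pp8. 9 ppages; refcounts: pp0:1 pp1:1 pp2:1 pp3:3 pp4:1 pp5:1 pp6:2 pp7:1 pp8:1

Answer: 9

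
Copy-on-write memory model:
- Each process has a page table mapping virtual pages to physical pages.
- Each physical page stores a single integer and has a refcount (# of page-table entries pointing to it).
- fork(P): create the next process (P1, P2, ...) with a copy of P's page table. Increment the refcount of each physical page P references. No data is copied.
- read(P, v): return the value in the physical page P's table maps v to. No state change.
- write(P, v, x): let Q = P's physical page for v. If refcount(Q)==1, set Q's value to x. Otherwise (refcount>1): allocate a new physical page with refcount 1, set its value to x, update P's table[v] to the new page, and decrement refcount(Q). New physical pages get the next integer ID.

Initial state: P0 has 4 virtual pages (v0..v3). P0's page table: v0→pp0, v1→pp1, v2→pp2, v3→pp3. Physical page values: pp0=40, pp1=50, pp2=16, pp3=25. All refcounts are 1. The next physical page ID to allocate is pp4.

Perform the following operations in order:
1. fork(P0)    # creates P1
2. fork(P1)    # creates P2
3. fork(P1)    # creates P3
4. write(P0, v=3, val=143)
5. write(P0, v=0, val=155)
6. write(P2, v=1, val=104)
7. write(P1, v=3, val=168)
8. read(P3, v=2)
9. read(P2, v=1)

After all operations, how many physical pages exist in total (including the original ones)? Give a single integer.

Answer: 8

Derivation:
Op 1: fork(P0) -> P1. 4 ppages; refcounts: pp0:2 pp1:2 pp2:2 pp3:2
Op 2: fork(P1) -> P2. 4 ppages; refcounts: pp0:3 pp1:3 pp2:3 pp3:3
Op 3: fork(P1) -> P3. 4 ppages; refcounts: pp0:4 pp1:4 pp2:4 pp3:4
Op 4: write(P0, v3, 143). refcount(pp3)=4>1 -> COPY to pp4. 5 ppages; refcounts: pp0:4 pp1:4 pp2:4 pp3:3 pp4:1
Op 5: write(P0, v0, 155). refcount(pp0)=4>1 -> COPY to pp5. 6 ppages; refcounts: pp0:3 pp1:4 pp2:4 pp3:3 pp4:1 pp5:1
Op 6: write(P2, v1, 104). refcount(pp1)=4>1 -> COPY to pp6. 7 ppages; refcounts: pp0:3 pp1:3 pp2:4 pp3:3 pp4:1 pp5:1 pp6:1
Op 7: write(P1, v3, 168). refcount(pp3)=3>1 -> COPY to pp7. 8 ppages; refcounts: pp0:3 pp1:3 pp2:4 pp3:2 pp4:1 pp5:1 pp6:1 pp7:1
Op 8: read(P3, v2) -> 16. No state change.
Op 9: read(P2, v1) -> 104. No state change.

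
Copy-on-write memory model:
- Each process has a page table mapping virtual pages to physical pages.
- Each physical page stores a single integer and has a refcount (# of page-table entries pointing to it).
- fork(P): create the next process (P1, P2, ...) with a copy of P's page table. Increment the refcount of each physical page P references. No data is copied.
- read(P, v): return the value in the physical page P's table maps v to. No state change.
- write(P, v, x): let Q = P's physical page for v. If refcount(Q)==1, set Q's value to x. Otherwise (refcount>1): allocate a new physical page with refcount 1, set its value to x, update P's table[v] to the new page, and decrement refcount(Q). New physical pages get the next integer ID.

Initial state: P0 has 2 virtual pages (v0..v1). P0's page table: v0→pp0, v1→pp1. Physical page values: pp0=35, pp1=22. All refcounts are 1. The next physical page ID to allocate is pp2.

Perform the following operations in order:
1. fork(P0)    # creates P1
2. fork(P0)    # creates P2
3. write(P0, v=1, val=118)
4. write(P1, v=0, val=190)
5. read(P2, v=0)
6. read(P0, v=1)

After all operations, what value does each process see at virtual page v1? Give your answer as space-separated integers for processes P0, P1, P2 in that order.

Answer: 118 22 22

Derivation:
Op 1: fork(P0) -> P1. 2 ppages; refcounts: pp0:2 pp1:2
Op 2: fork(P0) -> P2. 2 ppages; refcounts: pp0:3 pp1:3
Op 3: write(P0, v1, 118). refcount(pp1)=3>1 -> COPY to pp2. 3 ppages; refcounts: pp0:3 pp1:2 pp2:1
Op 4: write(P1, v0, 190). refcount(pp0)=3>1 -> COPY to pp3. 4 ppages; refcounts: pp0:2 pp1:2 pp2:1 pp3:1
Op 5: read(P2, v0) -> 35. No state change.
Op 6: read(P0, v1) -> 118. No state change.
P0: v1 -> pp2 = 118
P1: v1 -> pp1 = 22
P2: v1 -> pp1 = 22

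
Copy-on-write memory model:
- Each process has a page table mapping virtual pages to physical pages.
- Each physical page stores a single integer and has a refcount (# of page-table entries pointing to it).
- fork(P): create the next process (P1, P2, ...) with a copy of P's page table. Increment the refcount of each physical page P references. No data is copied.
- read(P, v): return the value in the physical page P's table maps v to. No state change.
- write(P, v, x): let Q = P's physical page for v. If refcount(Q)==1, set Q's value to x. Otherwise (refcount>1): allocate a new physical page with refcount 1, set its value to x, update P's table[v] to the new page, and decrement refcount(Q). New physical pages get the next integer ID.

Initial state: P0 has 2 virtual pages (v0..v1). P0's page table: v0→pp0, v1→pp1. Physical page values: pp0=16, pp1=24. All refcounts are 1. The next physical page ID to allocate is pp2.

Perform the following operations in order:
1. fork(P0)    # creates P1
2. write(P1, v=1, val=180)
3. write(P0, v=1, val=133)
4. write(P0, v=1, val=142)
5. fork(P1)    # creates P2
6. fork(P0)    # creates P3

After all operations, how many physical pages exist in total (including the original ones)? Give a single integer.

Answer: 3

Derivation:
Op 1: fork(P0) -> P1. 2 ppages; refcounts: pp0:2 pp1:2
Op 2: write(P1, v1, 180). refcount(pp1)=2>1 -> COPY to pp2. 3 ppages; refcounts: pp0:2 pp1:1 pp2:1
Op 3: write(P0, v1, 133). refcount(pp1)=1 -> write in place. 3 ppages; refcounts: pp0:2 pp1:1 pp2:1
Op 4: write(P0, v1, 142). refcount(pp1)=1 -> write in place. 3 ppages; refcounts: pp0:2 pp1:1 pp2:1
Op 5: fork(P1) -> P2. 3 ppages; refcounts: pp0:3 pp1:1 pp2:2
Op 6: fork(P0) -> P3. 3 ppages; refcounts: pp0:4 pp1:2 pp2:2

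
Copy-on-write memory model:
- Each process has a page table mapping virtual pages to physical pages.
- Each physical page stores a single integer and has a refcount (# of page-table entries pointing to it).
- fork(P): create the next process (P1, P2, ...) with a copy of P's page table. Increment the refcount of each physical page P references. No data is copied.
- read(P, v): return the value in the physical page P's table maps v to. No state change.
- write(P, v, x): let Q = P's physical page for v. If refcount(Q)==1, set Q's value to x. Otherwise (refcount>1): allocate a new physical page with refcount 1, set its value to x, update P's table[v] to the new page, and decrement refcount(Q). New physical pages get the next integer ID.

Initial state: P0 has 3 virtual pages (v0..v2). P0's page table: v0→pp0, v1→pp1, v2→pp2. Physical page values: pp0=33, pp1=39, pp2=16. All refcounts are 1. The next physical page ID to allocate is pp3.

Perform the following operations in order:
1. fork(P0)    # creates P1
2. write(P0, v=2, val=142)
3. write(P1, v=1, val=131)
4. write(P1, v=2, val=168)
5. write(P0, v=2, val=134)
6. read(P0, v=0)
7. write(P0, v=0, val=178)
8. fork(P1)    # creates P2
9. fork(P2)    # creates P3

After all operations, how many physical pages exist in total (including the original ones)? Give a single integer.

Answer: 6

Derivation:
Op 1: fork(P0) -> P1. 3 ppages; refcounts: pp0:2 pp1:2 pp2:2
Op 2: write(P0, v2, 142). refcount(pp2)=2>1 -> COPY to pp3. 4 ppages; refcounts: pp0:2 pp1:2 pp2:1 pp3:1
Op 3: write(P1, v1, 131). refcount(pp1)=2>1 -> COPY to pp4. 5 ppages; refcounts: pp0:2 pp1:1 pp2:1 pp3:1 pp4:1
Op 4: write(P1, v2, 168). refcount(pp2)=1 -> write in place. 5 ppages; refcounts: pp0:2 pp1:1 pp2:1 pp3:1 pp4:1
Op 5: write(P0, v2, 134). refcount(pp3)=1 -> write in place. 5 ppages; refcounts: pp0:2 pp1:1 pp2:1 pp3:1 pp4:1
Op 6: read(P0, v0) -> 33. No state change.
Op 7: write(P0, v0, 178). refcount(pp0)=2>1 -> COPY to pp5. 6 ppages; refcounts: pp0:1 pp1:1 pp2:1 pp3:1 pp4:1 pp5:1
Op 8: fork(P1) -> P2. 6 ppages; refcounts: pp0:2 pp1:1 pp2:2 pp3:1 pp4:2 pp5:1
Op 9: fork(P2) -> P3. 6 ppages; refcounts: pp0:3 pp1:1 pp2:3 pp3:1 pp4:3 pp5:1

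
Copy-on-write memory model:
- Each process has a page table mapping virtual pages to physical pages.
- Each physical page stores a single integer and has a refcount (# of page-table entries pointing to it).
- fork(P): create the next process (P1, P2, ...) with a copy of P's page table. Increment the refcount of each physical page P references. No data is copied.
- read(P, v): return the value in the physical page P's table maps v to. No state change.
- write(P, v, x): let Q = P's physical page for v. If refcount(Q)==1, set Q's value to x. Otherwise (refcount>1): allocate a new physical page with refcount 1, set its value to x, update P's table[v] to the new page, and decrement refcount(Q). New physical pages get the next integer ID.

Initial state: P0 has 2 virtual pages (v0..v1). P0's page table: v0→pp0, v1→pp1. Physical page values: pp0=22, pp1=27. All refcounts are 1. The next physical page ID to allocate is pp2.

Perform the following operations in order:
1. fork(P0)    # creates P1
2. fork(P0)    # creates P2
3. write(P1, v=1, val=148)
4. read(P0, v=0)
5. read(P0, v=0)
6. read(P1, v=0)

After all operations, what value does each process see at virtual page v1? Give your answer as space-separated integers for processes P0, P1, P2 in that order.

Op 1: fork(P0) -> P1. 2 ppages; refcounts: pp0:2 pp1:2
Op 2: fork(P0) -> P2. 2 ppages; refcounts: pp0:3 pp1:3
Op 3: write(P1, v1, 148). refcount(pp1)=3>1 -> COPY to pp2. 3 ppages; refcounts: pp0:3 pp1:2 pp2:1
Op 4: read(P0, v0) -> 22. No state change.
Op 5: read(P0, v0) -> 22. No state change.
Op 6: read(P1, v0) -> 22. No state change.
P0: v1 -> pp1 = 27
P1: v1 -> pp2 = 148
P2: v1 -> pp1 = 27

Answer: 27 148 27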